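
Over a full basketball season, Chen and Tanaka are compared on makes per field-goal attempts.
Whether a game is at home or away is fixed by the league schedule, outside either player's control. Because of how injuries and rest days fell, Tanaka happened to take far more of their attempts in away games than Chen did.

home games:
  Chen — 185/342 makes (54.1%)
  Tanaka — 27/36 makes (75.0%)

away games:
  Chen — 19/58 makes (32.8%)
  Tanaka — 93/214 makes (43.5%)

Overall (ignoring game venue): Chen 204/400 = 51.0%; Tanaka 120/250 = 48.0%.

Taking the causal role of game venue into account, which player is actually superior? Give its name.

Tanaka

Tanaka is higher inside every game venue stratum but Chen is higher in aggregate. Whether to stratify depends on how game venue relates to the player.
Since game venue is a pre-existing factor (not a product of the player) and it affects the outcome on its own, it is a confounder. The stratified rates, not the pooled rate, identify the causal effect.
Within each level — home games: 54.1% vs 75.0%; away games: 32.8% vs 43.5% — Tanaka is higher every time.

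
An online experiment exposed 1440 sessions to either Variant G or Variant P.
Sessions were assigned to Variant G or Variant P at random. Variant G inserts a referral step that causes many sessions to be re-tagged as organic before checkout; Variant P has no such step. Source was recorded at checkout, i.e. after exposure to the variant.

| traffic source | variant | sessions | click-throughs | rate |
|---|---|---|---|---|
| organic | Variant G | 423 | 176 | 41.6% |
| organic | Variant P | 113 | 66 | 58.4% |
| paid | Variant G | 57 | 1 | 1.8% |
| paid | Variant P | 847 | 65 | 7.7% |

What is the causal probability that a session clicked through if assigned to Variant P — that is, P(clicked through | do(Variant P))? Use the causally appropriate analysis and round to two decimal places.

0.14

The stratified and pooled comparisons disagree (Variant P wins within each traffic source; Variant G wins overall), so the answer turns on the causal role of traffic source.
Traffic source is downstream of the variant. One should not condition on a consequence of treatment, so the overall rates are the right comparison.
So P(outcome | do(Variant P)) is just the pooled rate for Variant P: 131/960 = 0.136.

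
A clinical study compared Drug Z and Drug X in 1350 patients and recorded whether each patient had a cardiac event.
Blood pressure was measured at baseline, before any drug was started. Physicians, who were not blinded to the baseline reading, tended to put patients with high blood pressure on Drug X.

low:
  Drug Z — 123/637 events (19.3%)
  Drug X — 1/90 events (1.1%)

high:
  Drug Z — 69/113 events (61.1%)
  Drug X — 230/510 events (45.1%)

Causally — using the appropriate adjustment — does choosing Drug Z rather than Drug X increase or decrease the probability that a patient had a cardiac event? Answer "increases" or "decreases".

The stratified and pooled comparisons disagree (Drug X wins within each blood pressure; Drug Z wins overall), so the answer turns on the causal role of blood pressure.
Blood pressure differs across drugs for reasons unrelated to any effect of the drug itself, and it separately predicts the outcome — a classic confounder. We must compare within blood pressure levels.
Within each level — low: 19.3% vs 1.1%; high: 61.1% vs 45.1% — Drug X is lower every time.

increases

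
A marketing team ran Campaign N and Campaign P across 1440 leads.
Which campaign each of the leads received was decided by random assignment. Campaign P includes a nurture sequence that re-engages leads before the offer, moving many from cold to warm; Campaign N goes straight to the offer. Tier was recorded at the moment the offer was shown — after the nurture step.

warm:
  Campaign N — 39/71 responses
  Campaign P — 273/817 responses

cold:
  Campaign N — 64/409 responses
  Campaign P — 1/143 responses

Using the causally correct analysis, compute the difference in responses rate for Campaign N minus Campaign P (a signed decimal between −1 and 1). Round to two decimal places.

Engagement tier here is a post-treatment variable shaped by the campaign; conditioning on it would introduce bias rather than remove it. The overall comparison is the causal one.
The causal difference is the pooled difference: 0.215 − 0.285 = -0.071.

-0.07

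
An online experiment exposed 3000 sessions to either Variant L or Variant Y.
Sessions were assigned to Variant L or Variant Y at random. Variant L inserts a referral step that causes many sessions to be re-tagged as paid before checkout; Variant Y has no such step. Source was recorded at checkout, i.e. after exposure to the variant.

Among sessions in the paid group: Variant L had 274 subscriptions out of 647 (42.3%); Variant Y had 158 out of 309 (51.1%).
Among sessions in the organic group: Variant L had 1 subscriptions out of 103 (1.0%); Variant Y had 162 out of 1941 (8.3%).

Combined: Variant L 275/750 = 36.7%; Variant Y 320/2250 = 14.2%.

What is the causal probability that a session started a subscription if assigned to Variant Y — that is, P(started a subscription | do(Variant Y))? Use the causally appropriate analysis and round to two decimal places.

0.14

Because the variant influences traffic source, traffic source is a post-treatment mediator, not a confounder. Stratifying on it would bias the estimate; the causal effect is the crude pooled difference.
So P(outcome | do(Variant Y)) is just the pooled rate for Variant Y: 320/2250 = 0.142.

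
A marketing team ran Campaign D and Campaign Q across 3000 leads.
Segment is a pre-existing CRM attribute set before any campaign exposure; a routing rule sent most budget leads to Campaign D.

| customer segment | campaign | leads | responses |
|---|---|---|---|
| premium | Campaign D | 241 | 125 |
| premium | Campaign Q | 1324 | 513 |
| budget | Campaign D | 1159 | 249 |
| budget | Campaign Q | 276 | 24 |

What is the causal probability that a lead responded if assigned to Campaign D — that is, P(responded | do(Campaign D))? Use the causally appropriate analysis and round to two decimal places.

0.37

Campaign D is higher inside every customer segment stratum but Campaign Q is higher in aggregate. Whether to stratify depends on how customer segment relates to the campaign.
Customer segment is set before the campaign has any effect — it is not caused by the campaign — and it independently drives the outcome. That makes it a confounder, so the causal comparison is within customer segment levels.
Standardising Campaign D to the population customer segment mix: 0.522·125/241 + 0.478·249/1159 = 0.373.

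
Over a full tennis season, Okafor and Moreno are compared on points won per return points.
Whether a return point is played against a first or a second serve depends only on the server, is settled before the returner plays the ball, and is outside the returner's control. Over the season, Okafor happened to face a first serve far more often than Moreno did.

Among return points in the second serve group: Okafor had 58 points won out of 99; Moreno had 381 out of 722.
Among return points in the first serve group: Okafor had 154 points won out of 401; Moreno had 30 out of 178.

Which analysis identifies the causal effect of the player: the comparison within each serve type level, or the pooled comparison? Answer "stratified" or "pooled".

stratified

The imbalance in serve type arose from how return points were allocated, not from anything the player did; and serve type independently affects the outcome. The pooled gap is confounded — condition on serve type.
Within each level — second serve: 58.6% vs 52.8%; first serve: 38.4% vs 16.9% — Okafor is higher every time.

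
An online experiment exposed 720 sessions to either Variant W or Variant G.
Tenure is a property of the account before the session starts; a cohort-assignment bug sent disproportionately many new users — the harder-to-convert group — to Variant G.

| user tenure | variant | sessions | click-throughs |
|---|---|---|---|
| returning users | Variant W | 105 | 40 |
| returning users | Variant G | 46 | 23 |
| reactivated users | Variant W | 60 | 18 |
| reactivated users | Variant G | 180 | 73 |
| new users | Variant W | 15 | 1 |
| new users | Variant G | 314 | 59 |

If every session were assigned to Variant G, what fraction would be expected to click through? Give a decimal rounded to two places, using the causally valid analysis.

0.33

Here user tenure is a common cause — it drives both which variant a case falls under and the outcome. The crude comparison mixes populations; the stratum-specific rates are the causally relevant ones.
Standardising Variant G to the population user tenure mix: 0.210·23/46 + 0.333·73/180 + 0.457·59/314 = 0.326.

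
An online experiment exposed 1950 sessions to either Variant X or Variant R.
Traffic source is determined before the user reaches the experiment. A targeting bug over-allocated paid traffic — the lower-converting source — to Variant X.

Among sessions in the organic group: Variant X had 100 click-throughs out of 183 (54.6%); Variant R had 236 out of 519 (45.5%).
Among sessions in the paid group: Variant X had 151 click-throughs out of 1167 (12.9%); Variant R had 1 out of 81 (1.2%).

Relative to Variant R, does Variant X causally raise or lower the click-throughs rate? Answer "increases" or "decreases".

increases

The traffic source-specific comparison favours Variant X throughout, but the pooled figures favour Variant R. The question is whether to condition on traffic source.
Here traffic source is a common cause — it drives both which variant a case falls under and the outcome. The crude comparison mixes populations; the stratum-specific rates are the causally relevant ones.
Within each level — organic: 54.6% vs 45.5%; paid: 12.9% vs 1.2% — Variant X is higher every time.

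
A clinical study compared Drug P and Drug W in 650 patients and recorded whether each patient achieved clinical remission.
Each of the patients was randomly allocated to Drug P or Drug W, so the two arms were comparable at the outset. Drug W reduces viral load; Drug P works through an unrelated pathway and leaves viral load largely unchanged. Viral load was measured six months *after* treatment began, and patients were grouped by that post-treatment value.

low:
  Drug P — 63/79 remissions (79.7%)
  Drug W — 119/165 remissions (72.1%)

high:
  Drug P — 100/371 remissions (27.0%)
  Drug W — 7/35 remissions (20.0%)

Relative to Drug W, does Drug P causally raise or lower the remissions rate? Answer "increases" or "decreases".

Drug P is higher inside every viral load stratum but Drug W is higher in aggregate. Whether to stratify depends on how viral load relates to the drug.
Viral load is downstream of the drug. One should not condition on a consequence of treatment, so the overall rates are the right comparison.
Pooled: Drug P 36.2% vs Drug W 63.0%; Drug W is higher overall.

decreases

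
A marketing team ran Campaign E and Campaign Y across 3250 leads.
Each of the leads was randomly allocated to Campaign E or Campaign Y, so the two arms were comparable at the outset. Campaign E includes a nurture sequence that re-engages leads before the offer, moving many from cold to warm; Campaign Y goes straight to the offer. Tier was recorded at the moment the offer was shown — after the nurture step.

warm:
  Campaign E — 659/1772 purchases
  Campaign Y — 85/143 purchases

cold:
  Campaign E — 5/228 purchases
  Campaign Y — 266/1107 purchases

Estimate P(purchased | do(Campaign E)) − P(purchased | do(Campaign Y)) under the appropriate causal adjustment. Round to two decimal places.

+0.05

The engagement tier-specific comparison favours Campaign Y throughout, but the pooled figures favour Campaign E. The question is whether to condition on engagement tier.
Engagement tier lies on the pathway campaign → engagement tier → outcome, so adjusting for it blocks the indirect effect. For the total causal effect of campaign, use the unadjusted pooled rates.
The causal difference is the pooled difference: 0.332 − 0.281 = +0.051.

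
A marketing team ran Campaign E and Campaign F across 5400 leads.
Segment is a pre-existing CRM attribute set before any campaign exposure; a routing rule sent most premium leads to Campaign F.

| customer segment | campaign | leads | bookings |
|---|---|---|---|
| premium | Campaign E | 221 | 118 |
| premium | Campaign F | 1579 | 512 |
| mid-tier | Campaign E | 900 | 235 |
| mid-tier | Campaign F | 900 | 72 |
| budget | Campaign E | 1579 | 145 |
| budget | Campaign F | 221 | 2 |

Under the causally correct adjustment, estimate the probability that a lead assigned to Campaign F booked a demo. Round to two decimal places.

0.14

Here customer segment is a common cause — it drives both which campaign a case falls under and the outcome. The crude comparison mixes populations; the stratum-specific rates are the causally relevant ones.
Standardising Campaign F to the population customer segment mix: 0.333·512/1579 + 0.333·72/900 + 0.333·2/221 = 0.138.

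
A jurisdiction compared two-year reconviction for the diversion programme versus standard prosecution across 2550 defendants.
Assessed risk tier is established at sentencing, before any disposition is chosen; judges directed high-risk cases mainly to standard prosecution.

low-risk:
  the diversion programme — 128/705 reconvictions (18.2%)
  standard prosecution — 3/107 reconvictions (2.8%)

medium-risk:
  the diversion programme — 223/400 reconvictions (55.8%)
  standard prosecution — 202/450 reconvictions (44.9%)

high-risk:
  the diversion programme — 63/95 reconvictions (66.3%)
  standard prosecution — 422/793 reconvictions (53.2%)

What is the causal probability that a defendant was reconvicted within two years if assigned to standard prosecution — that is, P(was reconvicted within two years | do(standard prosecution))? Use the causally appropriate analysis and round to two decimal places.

0.34

The assessed risk tier-specific comparison favours standard prosecution throughout, but the pooled figures favour the diversion programme. The question is whether to condition on assessed risk tier.
Assessed risk tier differs across dispositions for reasons unrelated to any effect of the disposition itself, and it separately predicts the outcome — a classic confounder. We must compare within assessed risk tier levels.
Standardising standard prosecution to the population assessed risk tier mix: 0.318·3/107 + 0.333·202/450 + 0.348·422/793 = 0.344.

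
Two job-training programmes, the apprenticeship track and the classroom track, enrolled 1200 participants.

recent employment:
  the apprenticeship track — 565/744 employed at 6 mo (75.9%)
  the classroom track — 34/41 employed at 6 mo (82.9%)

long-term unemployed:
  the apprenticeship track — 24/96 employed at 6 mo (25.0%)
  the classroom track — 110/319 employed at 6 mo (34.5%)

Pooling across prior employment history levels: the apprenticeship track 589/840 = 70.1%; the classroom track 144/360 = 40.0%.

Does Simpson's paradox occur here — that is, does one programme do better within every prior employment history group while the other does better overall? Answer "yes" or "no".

Within each prior employment history level (recent employment 75.9% vs 82.9%; long-term unemployed 25.0% vs 34.5%), the classroom track has the higher rate every time. Pooled: 70.1% vs 40.0% — the apprenticeship track has the higher rate overall. The two comparisons disagree.

yes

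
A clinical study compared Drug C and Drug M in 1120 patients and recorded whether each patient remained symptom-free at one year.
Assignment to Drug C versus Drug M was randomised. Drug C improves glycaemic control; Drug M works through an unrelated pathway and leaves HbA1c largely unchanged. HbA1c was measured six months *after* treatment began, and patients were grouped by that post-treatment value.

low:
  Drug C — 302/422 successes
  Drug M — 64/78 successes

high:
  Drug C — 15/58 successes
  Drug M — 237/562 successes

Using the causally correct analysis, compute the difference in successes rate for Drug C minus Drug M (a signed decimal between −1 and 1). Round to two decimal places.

Because the drug influences HbA1c, HbA1c is a post-treatment mediator, not a confounder. Stratifying on it would bias the estimate; the causal effect is the crude pooled difference.
The causal difference is the pooled difference: 0.660 − 0.470 = +0.190.

+0.19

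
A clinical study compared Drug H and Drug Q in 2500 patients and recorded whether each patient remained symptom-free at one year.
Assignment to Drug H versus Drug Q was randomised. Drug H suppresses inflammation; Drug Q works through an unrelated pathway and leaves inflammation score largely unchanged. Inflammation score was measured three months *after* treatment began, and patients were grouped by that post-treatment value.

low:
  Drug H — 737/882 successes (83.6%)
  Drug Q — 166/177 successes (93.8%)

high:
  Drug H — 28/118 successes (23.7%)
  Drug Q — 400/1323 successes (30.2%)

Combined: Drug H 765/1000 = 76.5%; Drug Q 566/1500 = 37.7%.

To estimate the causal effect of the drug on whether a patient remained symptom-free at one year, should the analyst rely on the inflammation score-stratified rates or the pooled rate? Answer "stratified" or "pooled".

pooled

The stratified and pooled comparisons disagree (Drug Q wins within each inflammation score; Drug H wins overall), so the answer turns on the causal role of inflammation score.
Inflammation score here is a post-treatment variable shaped by the drug; conditioning on it would introduce bias rather than remove it. The overall comparison is the causal one.
Pooled: Drug H 76.5% vs Drug Q 37.7%; Drug H is higher overall.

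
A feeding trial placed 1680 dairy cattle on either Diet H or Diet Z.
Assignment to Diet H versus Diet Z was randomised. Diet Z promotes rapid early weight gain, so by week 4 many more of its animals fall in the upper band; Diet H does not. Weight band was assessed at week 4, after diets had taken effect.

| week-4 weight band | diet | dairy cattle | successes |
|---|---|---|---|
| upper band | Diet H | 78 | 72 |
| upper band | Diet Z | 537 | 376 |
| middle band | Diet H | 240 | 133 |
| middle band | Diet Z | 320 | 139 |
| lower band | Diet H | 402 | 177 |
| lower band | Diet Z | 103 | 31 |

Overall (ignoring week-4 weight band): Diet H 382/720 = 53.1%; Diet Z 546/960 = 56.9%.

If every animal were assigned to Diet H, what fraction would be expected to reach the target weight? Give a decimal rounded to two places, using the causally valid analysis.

Week-4 weight band is recorded after the diet and is itself shifted by it — it sits on the causal path from diet to outcome. Conditioning on a mediator would strip out part of the effect we want; the pooled comparison gives the total causal effect.
So P(outcome | do(Diet H)) is just the pooled rate for Diet H: 382/720 = 0.531.

0.53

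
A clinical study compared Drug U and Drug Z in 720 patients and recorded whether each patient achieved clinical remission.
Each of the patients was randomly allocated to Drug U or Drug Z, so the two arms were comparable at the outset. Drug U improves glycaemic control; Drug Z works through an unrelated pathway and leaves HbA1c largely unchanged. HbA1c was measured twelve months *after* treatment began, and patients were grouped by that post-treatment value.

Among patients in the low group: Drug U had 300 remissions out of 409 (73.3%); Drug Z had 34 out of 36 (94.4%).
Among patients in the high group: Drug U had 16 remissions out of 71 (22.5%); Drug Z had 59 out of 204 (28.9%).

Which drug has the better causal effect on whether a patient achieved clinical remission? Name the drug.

Within every HbA1c level Drug Z has the higher rate, yet pooled Drug U does — Simpson's reversal.
Because the drug influences HbA1c, HbA1c is a post-treatment mediator, not a confounder. Stratifying on it would bias the estimate; the causal effect is the crude pooled difference.
Pooled: Drug U 65.8% vs Drug Z 38.8%; Drug U is higher overall.

Drug U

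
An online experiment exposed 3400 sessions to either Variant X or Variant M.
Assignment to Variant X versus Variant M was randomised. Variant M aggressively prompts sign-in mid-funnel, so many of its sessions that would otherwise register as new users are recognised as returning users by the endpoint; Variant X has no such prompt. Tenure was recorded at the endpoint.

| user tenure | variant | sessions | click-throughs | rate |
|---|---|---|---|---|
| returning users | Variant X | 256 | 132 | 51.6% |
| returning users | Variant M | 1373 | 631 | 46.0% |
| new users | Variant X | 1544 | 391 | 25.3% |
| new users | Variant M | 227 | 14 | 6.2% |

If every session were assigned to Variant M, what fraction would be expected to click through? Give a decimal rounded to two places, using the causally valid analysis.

Within every user tenure level Variant X has the higher rate, yet pooled Variant M does — Simpson's reversal.
Stratifying would compare variants among sessions the variants themselves sorted into user tenure groups — a form of selection on an intermediate. The unconditioned pooled rates give the total causal effect.
So P(outcome | do(Variant M)) is just the pooled rate for Variant M: 645/1600 = 0.403.

0.40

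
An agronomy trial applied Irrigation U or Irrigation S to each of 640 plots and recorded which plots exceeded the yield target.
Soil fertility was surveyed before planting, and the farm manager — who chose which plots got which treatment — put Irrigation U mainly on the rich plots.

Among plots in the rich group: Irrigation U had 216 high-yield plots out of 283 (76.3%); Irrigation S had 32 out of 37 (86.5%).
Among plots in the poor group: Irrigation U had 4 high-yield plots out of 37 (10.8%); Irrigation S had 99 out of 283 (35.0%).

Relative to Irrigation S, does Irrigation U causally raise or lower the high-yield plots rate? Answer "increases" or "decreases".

decreases

Irrigation S is higher inside every soil fertility stratum but Irrigation U is higher in aggregate. Whether to stratify depends on how soil fertility relates to the irrigation.
Soil fertility is set before the irrigation has any effect — it is not caused by the irrigation — and it independently drives the outcome. That makes it a confounder, so the causal comparison is within soil fertility levels.
Within each level — rich: 76.3% vs 86.5%; poor: 10.8% vs 35.0% — Irrigation S is higher every time.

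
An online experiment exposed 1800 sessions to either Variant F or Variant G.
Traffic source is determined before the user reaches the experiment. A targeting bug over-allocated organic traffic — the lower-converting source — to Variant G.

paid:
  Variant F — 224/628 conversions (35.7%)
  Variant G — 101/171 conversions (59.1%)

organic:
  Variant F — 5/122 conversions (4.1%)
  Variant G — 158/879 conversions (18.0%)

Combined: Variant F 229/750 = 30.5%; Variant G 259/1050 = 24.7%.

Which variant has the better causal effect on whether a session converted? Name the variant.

Variant G

Variant G is higher inside every traffic source stratum but Variant F is higher in aggregate. Whether to stratify depends on how traffic source relates to the variant.
Here traffic source is a common cause — it drives both which variant a case falls under and the outcome. The crude comparison mixes populations; the stratum-specific rates are the causally relevant ones.
Within each level — paid: 35.7% vs 59.1%; organic: 4.1% vs 18.0% — Variant G is higher every time.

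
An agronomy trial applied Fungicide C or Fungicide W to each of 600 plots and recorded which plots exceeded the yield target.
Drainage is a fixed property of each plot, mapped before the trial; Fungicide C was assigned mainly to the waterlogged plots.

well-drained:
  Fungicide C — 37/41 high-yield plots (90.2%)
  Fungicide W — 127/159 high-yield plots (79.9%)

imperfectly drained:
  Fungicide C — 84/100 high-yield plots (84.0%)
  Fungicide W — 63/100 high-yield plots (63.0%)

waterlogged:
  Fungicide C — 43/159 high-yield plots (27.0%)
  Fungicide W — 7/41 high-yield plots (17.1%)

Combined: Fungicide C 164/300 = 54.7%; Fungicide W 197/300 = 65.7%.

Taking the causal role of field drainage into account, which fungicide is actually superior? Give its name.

Fungicide C

The stratified and pooled comparisons disagree (Fungicide C wins within each field drainage; Fungicide W wins overall), so the answer turns on the causal role of field drainage.
Field drainage is set before the fungicide has any effect — it is not caused by the fungicide — and it independently drives the outcome. That makes it a confounder, so the causal comparison is within field drainage levels.
Within each level — well-drained: 90.2% vs 79.9%; imperfectly drained: 84.0% vs 63.0%; waterlogged: 27.0% vs 17.1% — Fungicide C is higher every time.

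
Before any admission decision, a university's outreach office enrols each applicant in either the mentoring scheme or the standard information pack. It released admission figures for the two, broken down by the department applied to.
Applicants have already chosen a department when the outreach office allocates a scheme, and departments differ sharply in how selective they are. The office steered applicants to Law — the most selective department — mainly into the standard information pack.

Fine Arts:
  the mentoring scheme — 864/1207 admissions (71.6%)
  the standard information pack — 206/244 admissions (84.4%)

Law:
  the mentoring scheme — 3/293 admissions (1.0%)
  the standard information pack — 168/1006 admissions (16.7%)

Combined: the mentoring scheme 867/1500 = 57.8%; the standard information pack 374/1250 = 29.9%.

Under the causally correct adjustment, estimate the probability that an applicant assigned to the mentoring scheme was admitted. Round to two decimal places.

0.38

the standard information pack is higher inside every department stratum but the mentoring scheme is higher in aggregate. Whether to stratify depends on how department relates to the outreach scheme.
Since department is a pre-existing factor (not a product of the outreach scheme) and it affects the outcome on its own, it is a confounder. The stratified rates, not the pooled rate, identify the causal effect.
Standardising the mentoring scheme to the population department mix: 0.528·864/1207 + 0.472·3/293 = 0.383.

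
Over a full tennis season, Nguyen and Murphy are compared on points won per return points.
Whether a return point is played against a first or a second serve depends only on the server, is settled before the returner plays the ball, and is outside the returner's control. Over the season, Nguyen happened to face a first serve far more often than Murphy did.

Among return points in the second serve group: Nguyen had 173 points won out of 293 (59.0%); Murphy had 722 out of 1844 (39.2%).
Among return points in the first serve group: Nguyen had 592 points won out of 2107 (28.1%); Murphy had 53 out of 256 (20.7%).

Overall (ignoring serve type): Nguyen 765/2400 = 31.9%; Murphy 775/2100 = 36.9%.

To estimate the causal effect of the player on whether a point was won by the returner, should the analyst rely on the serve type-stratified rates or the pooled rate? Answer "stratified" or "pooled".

stratified

The imbalance in serve type arose from how return points were allocated, not from anything the player did; and serve type independently affects the outcome. The pooled gap is confounded — condition on serve type.
Within each level — second serve: 59.0% vs 39.2%; first serve: 28.1% vs 20.7% — Nguyen is higher every time.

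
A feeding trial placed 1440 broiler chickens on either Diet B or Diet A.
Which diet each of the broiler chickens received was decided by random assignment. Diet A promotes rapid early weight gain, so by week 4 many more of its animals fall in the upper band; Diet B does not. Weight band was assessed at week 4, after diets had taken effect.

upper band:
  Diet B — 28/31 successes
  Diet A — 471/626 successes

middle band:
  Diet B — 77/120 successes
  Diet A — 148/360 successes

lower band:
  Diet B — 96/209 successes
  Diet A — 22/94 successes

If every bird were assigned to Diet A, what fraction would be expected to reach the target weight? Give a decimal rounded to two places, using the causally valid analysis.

0.59

Week-4 weight band here is a post-treatment variable shaped by the diet; conditioning on it would introduce bias rather than remove it. The overall comparison is the causal one.
So P(outcome | do(Diet A)) is just the pooled rate for Diet A: 641/1080 = 0.594.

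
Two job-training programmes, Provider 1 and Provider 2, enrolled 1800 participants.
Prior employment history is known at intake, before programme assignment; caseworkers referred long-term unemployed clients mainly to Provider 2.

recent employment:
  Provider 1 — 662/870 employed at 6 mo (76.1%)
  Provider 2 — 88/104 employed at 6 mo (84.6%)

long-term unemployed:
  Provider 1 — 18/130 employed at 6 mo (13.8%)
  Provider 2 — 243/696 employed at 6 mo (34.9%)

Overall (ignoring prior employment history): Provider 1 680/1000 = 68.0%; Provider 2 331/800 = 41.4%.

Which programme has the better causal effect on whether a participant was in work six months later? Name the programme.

Provider 2

Prior employment history satisfies the back-door criterion: it is not a descendant of the programme, and it blocks the spurious path from programme to outcome. Adjusting for it (i.e., using the within-prior employment history rates) gives the causal effect.
Within each level — recent employment: 76.1% vs 84.6%; long-term unemployed: 13.8% vs 34.9% — Provider 2 is higher every time.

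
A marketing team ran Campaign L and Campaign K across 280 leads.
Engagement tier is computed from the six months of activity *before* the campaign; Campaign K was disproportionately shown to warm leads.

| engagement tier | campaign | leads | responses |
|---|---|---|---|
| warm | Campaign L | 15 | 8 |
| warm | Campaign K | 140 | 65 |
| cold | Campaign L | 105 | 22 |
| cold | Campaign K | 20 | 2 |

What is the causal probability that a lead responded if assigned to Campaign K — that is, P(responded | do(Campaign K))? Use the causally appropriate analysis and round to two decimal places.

0.30

The stratified and pooled comparisons disagree (Campaign L wins within each engagement tier; Campaign K wins overall), so the answer turns on the causal role of engagement tier.
Here engagement tier is a common cause — it drives both which campaign a case falls under and the outcome. The crude comparison mixes populations; the stratum-specific rates are the causally relevant ones.
Standardising Campaign K to the population engagement tier mix: 0.554·65/140 + 0.446·2/20 = 0.302.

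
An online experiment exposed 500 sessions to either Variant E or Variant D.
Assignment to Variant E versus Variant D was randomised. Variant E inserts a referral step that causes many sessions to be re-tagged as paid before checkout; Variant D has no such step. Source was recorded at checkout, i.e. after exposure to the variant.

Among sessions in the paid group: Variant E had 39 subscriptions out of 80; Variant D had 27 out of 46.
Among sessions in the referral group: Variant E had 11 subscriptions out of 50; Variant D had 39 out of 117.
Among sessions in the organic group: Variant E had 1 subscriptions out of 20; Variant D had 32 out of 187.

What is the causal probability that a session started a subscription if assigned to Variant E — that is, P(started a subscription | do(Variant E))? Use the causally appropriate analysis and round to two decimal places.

0.34

Within every traffic source level Variant D has the higher rate, yet pooled Variant E does — Simpson's reversal.
Stratifying would compare variants among sessions the variants themselves sorted into traffic source groups — a form of selection on an intermediate. The unconditioned pooled rates give the total causal effect.
So P(outcome | do(Variant E)) is just the pooled rate for Variant E: 51/150 = 0.340.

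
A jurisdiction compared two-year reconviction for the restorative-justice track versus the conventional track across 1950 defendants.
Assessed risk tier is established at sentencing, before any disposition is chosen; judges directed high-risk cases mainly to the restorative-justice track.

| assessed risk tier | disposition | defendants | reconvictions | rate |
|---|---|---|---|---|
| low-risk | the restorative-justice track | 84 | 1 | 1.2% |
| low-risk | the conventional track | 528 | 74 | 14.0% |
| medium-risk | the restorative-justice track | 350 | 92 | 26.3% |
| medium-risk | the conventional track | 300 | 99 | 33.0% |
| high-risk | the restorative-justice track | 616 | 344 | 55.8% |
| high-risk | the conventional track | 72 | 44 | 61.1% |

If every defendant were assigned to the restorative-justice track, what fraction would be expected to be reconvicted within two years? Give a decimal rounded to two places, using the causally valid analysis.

0.29

the restorative-justice track is lower inside every assessed risk tier stratum but the conventional track is lower in aggregate. Whether to stratify depends on how assessed risk tier relates to the disposition.
Assessed risk tier is set before the disposition has any effect — it is not caused by the disposition — and it independently drives the outcome. That makes it a confounder, so the causal comparison is within assessed risk tier levels.
Standardising the restorative-justice track to the population assessed risk tier mix: 0.314·1/84 + 0.333·92/350 + 0.353·344/616 = 0.288.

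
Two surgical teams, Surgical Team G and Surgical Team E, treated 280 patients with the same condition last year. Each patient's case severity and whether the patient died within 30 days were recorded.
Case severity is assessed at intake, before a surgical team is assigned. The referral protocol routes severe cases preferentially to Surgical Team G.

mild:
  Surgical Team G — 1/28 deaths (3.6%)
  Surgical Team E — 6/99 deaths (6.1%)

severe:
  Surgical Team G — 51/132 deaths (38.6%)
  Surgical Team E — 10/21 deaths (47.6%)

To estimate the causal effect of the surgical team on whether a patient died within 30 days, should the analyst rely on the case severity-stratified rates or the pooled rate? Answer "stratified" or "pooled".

The stratified and pooled comparisons disagree (Surgical Team G wins within each case severity; Surgical Team E wins overall), so the answer turns on the causal role of case severity.
Nothing the surgical team does changes case severity; the imbalance is an allocation artefact. With case severity also predicting the outcome, the pooled figure is confounded, and the within-stratum comparison is the causal one.
Within each level — mild: 3.6% vs 6.1%; severe: 38.6% vs 47.6% — Surgical Team G is lower every time.

stratified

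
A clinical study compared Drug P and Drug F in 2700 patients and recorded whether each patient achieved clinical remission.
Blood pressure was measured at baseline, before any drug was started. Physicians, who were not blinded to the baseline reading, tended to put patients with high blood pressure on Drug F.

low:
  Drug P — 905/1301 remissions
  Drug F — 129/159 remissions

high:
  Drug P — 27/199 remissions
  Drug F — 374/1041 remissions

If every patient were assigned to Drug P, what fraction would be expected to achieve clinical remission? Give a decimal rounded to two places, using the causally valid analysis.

0.44

The blood pressure-specific comparison favours Drug F throughout, but the pooled figures favour Drug P. The question is whether to condition on blood pressure.
Blood pressure differs across drugs for reasons unrelated to any effect of the drug itself, and it separately predicts the outcome — a classic confounder. We must compare within blood pressure levels.
Standardising Drug P to the population blood pressure mix: 0.541·905/1301 + 0.459·27/199 = 0.438.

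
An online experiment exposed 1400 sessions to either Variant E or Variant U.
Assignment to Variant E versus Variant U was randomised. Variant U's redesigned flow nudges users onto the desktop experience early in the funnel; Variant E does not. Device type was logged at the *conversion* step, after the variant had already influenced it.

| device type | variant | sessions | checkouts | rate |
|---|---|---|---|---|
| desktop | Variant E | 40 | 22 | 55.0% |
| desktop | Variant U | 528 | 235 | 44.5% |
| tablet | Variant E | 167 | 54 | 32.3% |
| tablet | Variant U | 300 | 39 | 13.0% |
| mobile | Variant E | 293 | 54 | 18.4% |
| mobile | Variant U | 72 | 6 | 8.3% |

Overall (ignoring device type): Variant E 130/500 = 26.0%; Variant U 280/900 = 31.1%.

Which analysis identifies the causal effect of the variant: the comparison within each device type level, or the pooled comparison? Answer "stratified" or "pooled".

pooled

The device type-specific comparison favours Variant E throughout, but the pooled figures favour Variant U. The question is whether to condition on device type.
Stratifying would compare variants among sessions the variants themselves sorted into device type groups — a form of selection on an intermediate. The unconditioned pooled rates give the total causal effect.
Pooled: Variant E 26.0% vs Variant U 31.1%; Variant U is higher overall.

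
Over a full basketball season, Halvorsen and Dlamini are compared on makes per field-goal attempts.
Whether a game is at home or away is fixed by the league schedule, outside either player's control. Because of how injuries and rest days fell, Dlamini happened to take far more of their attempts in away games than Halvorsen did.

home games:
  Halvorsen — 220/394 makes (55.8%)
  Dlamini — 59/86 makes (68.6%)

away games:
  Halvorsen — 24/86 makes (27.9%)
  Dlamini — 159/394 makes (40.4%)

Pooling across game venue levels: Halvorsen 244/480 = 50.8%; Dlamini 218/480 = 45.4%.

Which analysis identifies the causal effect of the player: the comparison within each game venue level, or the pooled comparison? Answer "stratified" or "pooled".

Game venue is set before the player has any effect — it is not caused by the player — and it independently drives the outcome. That makes it a confounder, so the causal comparison is within game venue levels.
Within each level — home games: 55.8% vs 68.6%; away games: 27.9% vs 40.4% — Dlamini is higher every time.

stratified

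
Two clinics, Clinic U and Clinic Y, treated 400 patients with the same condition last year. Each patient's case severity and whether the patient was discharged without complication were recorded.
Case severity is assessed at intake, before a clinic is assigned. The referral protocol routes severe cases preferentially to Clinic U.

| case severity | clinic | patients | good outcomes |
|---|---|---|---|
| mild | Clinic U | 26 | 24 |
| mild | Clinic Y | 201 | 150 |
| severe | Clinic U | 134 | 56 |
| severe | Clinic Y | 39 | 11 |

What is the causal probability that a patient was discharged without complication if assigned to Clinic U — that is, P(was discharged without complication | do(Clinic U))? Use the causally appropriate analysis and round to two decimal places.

Here case severity is a common cause — it drives both which clinic a case falls under and the outcome. The crude comparison mixes populations; the stratum-specific rates are the causally relevant ones.
Standardising Clinic U to the population case severity mix: 0.568·24/26 + 0.432·56/134 = 0.705.

0.70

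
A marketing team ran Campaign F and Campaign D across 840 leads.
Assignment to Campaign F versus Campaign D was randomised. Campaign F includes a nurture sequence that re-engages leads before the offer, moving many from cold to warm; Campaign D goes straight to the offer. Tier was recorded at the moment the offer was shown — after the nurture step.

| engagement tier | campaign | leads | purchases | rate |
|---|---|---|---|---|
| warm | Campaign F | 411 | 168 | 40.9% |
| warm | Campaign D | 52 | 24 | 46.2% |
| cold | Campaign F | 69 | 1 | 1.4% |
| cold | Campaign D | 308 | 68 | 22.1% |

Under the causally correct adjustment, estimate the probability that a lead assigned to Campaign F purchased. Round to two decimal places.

0.35

Campaign D is higher inside every engagement tier stratum but Campaign F is higher in aggregate. Whether to stratify depends on how engagement tier relates to the campaign.
Because the campaign influences engagement tier, engagement tier is a post-treatment mediator, not a confounder. Stratifying on it would bias the estimate; the causal effect is the crude pooled difference.
So P(outcome | do(Campaign F)) is just the pooled rate for Campaign F: 169/480 = 0.352.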